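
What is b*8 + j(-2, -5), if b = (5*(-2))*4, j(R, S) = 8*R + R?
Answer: -338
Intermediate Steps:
j(R, S) = 9*R
b = -40 (b = -10*4 = -40)
b*8 + j(-2, -5) = -40*8 + 9*(-2) = -320 - 18 = -338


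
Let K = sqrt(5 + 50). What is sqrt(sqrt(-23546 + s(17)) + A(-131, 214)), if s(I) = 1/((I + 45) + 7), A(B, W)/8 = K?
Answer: sqrt(38088*sqrt(55) + 69*I*sqrt(112102437))/69 ≈ 10.579 + 7.2522*I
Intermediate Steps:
K = sqrt(55) ≈ 7.4162
A(B, W) = 8*sqrt(55)
s(I) = 1/(52 + I) (s(I) = 1/((45 + I) + 7) = 1/(52 + I))
sqrt(sqrt(-23546 + s(17)) + A(-131, 214)) = sqrt(sqrt(-23546 + 1/(52 + 17)) + 8*sqrt(55)) = sqrt(sqrt(-23546 + 1/69) + 8*sqrt(55)) = sqrt(sqrt(-1624673/69) + 8*sqrt(55)) = sqrt(I*sqrt(112102437)/69 + 8*sqrt(55)) = sqrt(8*sqrt(55) + I*sqrt(112102437)/69)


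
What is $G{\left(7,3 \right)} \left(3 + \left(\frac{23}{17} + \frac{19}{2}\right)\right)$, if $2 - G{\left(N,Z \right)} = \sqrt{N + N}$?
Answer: $\frac{471}{17} - \frac{471 \sqrt{14}}{34} \approx -24.127$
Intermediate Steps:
$G{\left(N,Z \right)} = 2 - \sqrt{2} \sqrt{N}$ ($G{\left(N,Z \right)} = 2 - \sqrt{N + N} = 2 - \sqrt{2 N} = 2 - \sqrt{2} \sqrt{N}$)
$G{\left(7,3 \right)} \left(3 + \left(\frac{23}{17} + \frac{19}{2}\right)\right) = \left(2 - \sqrt{2} \sqrt{7}\right) \left(3 + \left(\frac{23}{17} + \frac{19}{2}\right)\right) = \left(2 - \sqrt{14}\right) \left(3 + \left(23 \cdot \frac{1}{17} + 19 \cdot \frac{1}{2}\right)\right) = \left(2 - \sqrt{14}\right) \left(3 + \left(\frac{23}{17} + \frac{19}{2}\right)\right) = \left(2 - \sqrt{14}\right) \left(3 + \frac{369}{34}\right) = \left(2 - \sqrt{14}\right) \frac{471}{34} = \frac{471}{17} - \frac{471 \sqrt{14}}{34}$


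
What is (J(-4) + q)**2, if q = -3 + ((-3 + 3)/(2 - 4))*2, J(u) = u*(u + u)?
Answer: 841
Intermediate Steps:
J(u) = 2*u**2 (J(u) = u*(2*u) = 2*u**2)
q = -3 (q = -3 + (0/(-2))*2 = -3 + (0*(-1/2))*2 = -3 + 0*2 = -3 + 0 = -3)
(J(-4) + q)**2 = (2*(-4)**2 - 3)**2 = (2*16 - 3)**2 = (32 - 3)**2 = 29**2 = 841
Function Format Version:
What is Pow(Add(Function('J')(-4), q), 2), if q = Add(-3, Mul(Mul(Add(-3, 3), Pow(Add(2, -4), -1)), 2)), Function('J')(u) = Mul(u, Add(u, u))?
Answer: 841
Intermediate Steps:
Function('J')(u) = Mul(2, Pow(u, 2)) (Function('J')(u) = Mul(u, Mul(2, u)) = Mul(2, Pow(u, 2)))
q = -3 (q = Add(-3, Mul(Mul(0, Pow(-2, -1)), 2)) = Add(-3, Mul(Mul(0, Rational(-1, 2)), 2)) = Add(-3, Mul(0, 2)) = Add(-3, 0) = -3)
Pow(Add(Function('J')(-4), q), 2) = Pow(Add(Mul(2, Pow(-4, 2)), -3), 2) = Pow(Add(Mul(2, 16), -3), 2) = Pow(Add(32, -3), 2) = Pow(29, 2) = 841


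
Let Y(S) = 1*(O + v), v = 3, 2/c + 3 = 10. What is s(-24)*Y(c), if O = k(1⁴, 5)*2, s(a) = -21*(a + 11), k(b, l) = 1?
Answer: 1365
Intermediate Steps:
s(a) = -231 - 21*a (s(a) = -21*(11 + a) = -231 - 21*a)
c = 2/7 (c = 2/(-3 + 10) = 2/7 ≈ 0.28571)
O = 2 (O = 1*2 = 2)
Y(S) = 5 (Y(S) = 1*(2 + 3) = 1*5 = 5)
s(-24)*Y(c) = (-231 - 21*(-24))*5 = (-231 + 504)*5 = 273*5 = 1365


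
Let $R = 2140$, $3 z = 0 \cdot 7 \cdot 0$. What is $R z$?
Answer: $0$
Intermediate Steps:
$z = 0$ ($z = \frac{0 \cdot 7 \cdot 0}{3} = \frac{0 \cdot 0}{3} = \frac{1}{3} \cdot 0 = 0$)
$R z = 2140 \cdot 0 = 0$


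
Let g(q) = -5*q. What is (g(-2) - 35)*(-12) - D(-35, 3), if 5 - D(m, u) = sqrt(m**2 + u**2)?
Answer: 295 + sqrt(1234) ≈ 330.13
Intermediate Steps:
D(m, u) = 5 - sqrt(m**2 + u**2)
(g(-2) - 35)*(-12) - D(-35, 3) = (-5*(-2) - 35)*(-12) - (5 - sqrt((-35)**2 + 3**2)) = (10 - 35)*(-12) - (5 - sqrt(1225 + 9)) = -25*(-12) - (5 - sqrt(1234)) = 300 + (-5 + sqrt(1234)) = 295 + sqrt(1234)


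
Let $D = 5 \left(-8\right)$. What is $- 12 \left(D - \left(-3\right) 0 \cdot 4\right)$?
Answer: $480$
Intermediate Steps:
$D = -40$
$- 12 \left(D - \left(-3\right) 0 \cdot 4\right) = - 12 \left(-40 - \left(-3\right) 0 \cdot 4\right) = - 12 \left(-40 - 0 \cdot 4\right) = - 12 \left(-40 - 0\right) = - 12 \left(-40 + 0\right) = \left(-12\right) \left(-40\right) = 480$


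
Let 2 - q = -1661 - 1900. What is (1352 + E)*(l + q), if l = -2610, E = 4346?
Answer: 5430194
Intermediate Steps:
q = 3563 (q = 2 - (-1661 - 1900) = 2 - 1*(-3561) = 2 + 3561 = 3563)
(1352 + E)*(l + q) = (1352 + 4346)*(-2610 + 3563) = 5698*953 = 5430194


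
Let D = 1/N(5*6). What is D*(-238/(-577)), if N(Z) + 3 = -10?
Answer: -238/7501 ≈ -0.031729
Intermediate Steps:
N(Z) = -13 (N(Z) = -3 - 10 = -13)
D = -1/13 (D = 1/(-13) = -1/13 ≈ -0.076923)
D*(-238/(-577)) = -(-238)/(13*(-577)) = -(-238)*(-1)/(13*577) = -1/13*238/577 = -238/7501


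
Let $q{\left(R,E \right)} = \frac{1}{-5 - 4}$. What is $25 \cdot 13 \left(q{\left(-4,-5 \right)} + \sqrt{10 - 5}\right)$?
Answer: $- \frac{325}{9} + 325 \sqrt{5} \approx 690.61$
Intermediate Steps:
$q{\left(R,E \right)} = - \frac{1}{9}$ ($q{\left(R,E \right)} = \frac{1}{-9} = - \frac{1}{9}$)
$25 \cdot 13 \left(q{\left(-4,-5 \right)} + \sqrt{10 - 5}\right) = 25 \cdot 13 \left(- \frac{1}{9} + \sqrt{10 - 5}\right) = 25 \cdot 13 \left(- \frac{1}{9} + \sqrt{5}\right) = 25 \left(- \frac{13}{9} + 13 \sqrt{5}\right) = - \frac{325}{9} + 325 \sqrt{5}$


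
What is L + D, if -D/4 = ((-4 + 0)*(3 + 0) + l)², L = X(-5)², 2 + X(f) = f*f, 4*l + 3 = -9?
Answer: -371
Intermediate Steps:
l = -3 (l = -¾ + (¼)*(-9) = -¾ - 9/4 = -3)
X(f) = -2 + f² (X(f) = -2 + f*f = -2 + f²)
L = 529 (L = (-2 + (-5)²)² = (-2 + 25)² = 23² = 529)
D = -900 (D = -4*((-4 + 0)*(3 + 0) - 3)² = -4*(-4*3 - 3)² = -4*(-12 - 3)² = -4*(-15)² = -4*225 = -900)
L + D = 529 - 900 = -371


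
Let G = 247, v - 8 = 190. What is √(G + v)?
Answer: √445 ≈ 21.095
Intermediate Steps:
v = 198 (v = 8 + 190 = 198)
√(G + v) = √(247 + 198) = √445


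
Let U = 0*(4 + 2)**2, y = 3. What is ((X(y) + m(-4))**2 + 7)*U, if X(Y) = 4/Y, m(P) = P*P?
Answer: 0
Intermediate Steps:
m(P) = P**2
U = 0 (U = 0*6**2 = 0*36 = 0)
((X(y) + m(-4))**2 + 7)*U = ((4/3 + (-4)**2)**2 + 7)*0 = ((4*(1/3) + 16)**2 + 7)*0 = ((4/3 + 16)**2 + 7)*0 = ((52/3)**2 + 7)*0 = (2704/9 + 7)*0 = (2767/9)*0 = 0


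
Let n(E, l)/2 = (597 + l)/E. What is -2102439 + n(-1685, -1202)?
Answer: -708521701/337 ≈ -2.1024e+6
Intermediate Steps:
n(E, l) = 2*(597 + l)/E (n(E, l) = 2*((597 + l)/E) = 2*(597 + l)/E)
-2102439 + n(-1685, -1202) = -2102439 + 2*(597 - 1202)/(-1685) = -2102439 + 2*(-1/1685)*(-605) = -2102439 + 242/337 = -708521701/337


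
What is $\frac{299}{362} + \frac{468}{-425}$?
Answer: $- \frac{42341}{153850} \approx -0.27521$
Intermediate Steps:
$\frac{299}{362} + \frac{468}{-425} = 299 \cdot \frac{1}{362} + 468 \left(- \frac{1}{425}\right) = \frac{299}{362} - \frac{468}{425} = - \frac{42341}{153850}$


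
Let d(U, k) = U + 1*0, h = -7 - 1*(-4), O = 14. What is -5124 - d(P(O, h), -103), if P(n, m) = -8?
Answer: -5116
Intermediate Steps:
h = -3 (h = -7 + 4 = -3)
d(U, k) = U (d(U, k) = U + 0 = U)
-5124 - d(P(O, h), -103) = -5124 - 1*(-8) = -5124 + 8 = -5116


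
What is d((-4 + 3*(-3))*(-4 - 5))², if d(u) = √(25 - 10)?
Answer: 15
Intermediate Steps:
d(u) = √15
d((-4 + 3*(-3))*(-4 - 5))² = (√15)² = 15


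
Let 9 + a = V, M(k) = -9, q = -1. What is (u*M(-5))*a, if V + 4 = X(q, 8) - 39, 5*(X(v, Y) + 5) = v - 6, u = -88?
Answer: -231264/5 ≈ -46253.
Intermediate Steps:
X(v, Y) = -31/5 + v/5 (X(v, Y) = -5 + (v - 6)/5 = -5 + (-6 + v)/5 = -5 + (-6/5 + v/5) = -31/5 + v/5)
V = -247/5 (V = -4 + ((-31/5 + (1/5)*(-1)) - 39) = -4 + ((-31/5 - 1/5) - 39) = -4 + (-32/5 - 39) = -4 - 227/5 = -247/5 ≈ -49.400)
a = -292/5 (a = -9 - 247/5 = -292/5 ≈ -58.400)
(u*M(-5))*a = -88*(-9)*(-292/5) = 792*(-292/5) = -231264/5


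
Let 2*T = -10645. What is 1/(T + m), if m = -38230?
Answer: -2/87105 ≈ -2.2961e-5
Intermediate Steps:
T = -10645/2 (T = (½)*(-10645) = -10645/2 ≈ -5322.5)
1/(T + m) = 1/(-10645/2 - 38230) = 1/(-87105/2) = -2/87105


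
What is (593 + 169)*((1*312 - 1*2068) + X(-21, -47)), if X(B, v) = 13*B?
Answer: -1546098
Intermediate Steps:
(593 + 169)*((1*312 - 1*2068) + X(-21, -47)) = (593 + 169)*((1*312 - 1*2068) + 13*(-21)) = 762*((312 - 2068) - 273) = 762*(-1756 - 273) = 762*(-2029) = -1546098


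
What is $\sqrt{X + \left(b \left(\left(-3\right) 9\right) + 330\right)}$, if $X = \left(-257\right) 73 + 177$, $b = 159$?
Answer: $i \sqrt{22547} \approx 150.16 i$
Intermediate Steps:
$X = -18584$ ($X = -18761 + 177 = -18584$)
$\sqrt{X + \left(b \left(\left(-3\right) 9\right) + 330\right)} = \sqrt{-18584 + \left(159 \left(\left(-3\right) 9\right) + 330\right)} = \sqrt{-18584 + \left(159 \left(-27\right) + 330\right)} = \sqrt{-18584 + \left(-4293 + 330\right)} = \sqrt{-18584 - 3963} = \sqrt{-22547} = i \sqrt{22547}$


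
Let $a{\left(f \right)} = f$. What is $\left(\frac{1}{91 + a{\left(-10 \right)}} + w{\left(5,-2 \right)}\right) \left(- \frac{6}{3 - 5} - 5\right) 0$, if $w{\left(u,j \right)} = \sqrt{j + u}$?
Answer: $0$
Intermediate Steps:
$\left(\frac{1}{91 + a{\left(-10 \right)}} + w{\left(5,-2 \right)}\right) \left(- \frac{6}{3 - 5} - 5\right) 0 = \left(\frac{1}{91 - 10} + \sqrt{-2 + 5}\right) \left(- \frac{6}{3 - 5} - 5\right) 0 = \left(\frac{1}{81} + \sqrt{3}\right) \left(- \frac{6}{-2} - 5\right) 0 = \left(\frac{1}{81} + \sqrt{3}\right) \left(\left(-6\right) \left(- \frac{1}{2}\right) - 5\right) 0 = \left(\frac{1}{81} + \sqrt{3}\right) \left(3 - 5\right) 0 = \left(\frac{1}{81} + \sqrt{3}\right) \left(\left(-2\right) 0\right) = \left(\frac{1}{81} + \sqrt{3}\right) 0 = 0$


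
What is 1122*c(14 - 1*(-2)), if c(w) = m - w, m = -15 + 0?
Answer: -34782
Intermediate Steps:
m = -15
c(w) = -15 - w
1122*c(14 - 1*(-2)) = 1122*(-15 - (14 - 1*(-2))) = 1122*(-15 - (14 + 2)) = 1122*(-15 - 1*16) = 1122*(-15 - 16) = 1122*(-31) = -34782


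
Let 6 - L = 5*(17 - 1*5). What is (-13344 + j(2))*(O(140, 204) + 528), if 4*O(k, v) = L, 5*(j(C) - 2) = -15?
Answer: -13732005/2 ≈ -6.8660e+6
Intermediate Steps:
j(C) = -1 (j(C) = 2 + (1/5)*(-15) = 2 - 3 = -1)
L = -54 (L = 6 - 5*(17 - 1*5) = 6 - 5*(17 - 5) = 6 - 5*12 = 6 - 1*60 = 6 - 60 = -54)
O(k, v) = -27/2 (O(k, v) = (1/4)*(-54) = -27/2)
(-13344 + j(2))*(O(140, 204) + 528) = (-13344 - 1)*(-27/2 + 528) = -13345*1029/2 = -13732005/2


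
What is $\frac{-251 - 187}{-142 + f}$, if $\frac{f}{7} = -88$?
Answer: $\frac{219}{379} \approx 0.57784$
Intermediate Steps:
$f = -616$ ($f = 7 \left(-88\right) = -616$)
$\frac{-251 - 187}{-142 + f} = \frac{-251 - 187}{-142 - 616} = - \frac{438}{-758} = \left(-438\right) \left(- \frac{1}{758}\right) = \frac{219}{379}$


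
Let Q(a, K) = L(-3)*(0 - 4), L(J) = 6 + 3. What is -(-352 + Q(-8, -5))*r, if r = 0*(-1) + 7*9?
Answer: 24444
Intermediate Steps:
L(J) = 9
r = 63 (r = 0 + 63 = 63)
Q(a, K) = -36 (Q(a, K) = 9*(0 - 4) = 9*(-4) = -36)
-(-352 + Q(-8, -5))*r = -(-352 - 36)*63 = -(-388)*63 = -1*(-24444) = 24444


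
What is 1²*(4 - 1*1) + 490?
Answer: 493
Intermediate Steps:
1²*(4 - 1*1) + 490 = 1*(4 - 1) + 490 = 1*3 + 490 = 3 + 490 = 493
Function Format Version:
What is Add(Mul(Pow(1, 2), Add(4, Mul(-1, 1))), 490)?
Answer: 493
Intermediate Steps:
Add(Mul(Pow(1, 2), Add(4, Mul(-1, 1))), 490) = Add(Mul(1, Add(4, -1)), 490) = Add(Mul(1, 3), 490) = Add(3, 490) = 493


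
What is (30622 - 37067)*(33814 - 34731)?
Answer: 5910065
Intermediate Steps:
(30622 - 37067)*(33814 - 34731) = -6445*(-917) = 5910065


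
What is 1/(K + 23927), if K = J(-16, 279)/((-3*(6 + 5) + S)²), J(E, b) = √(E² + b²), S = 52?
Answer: 3118190567/74608945618512 - 361*√78097/74608945618512 ≈ 4.1792e-5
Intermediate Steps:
K = √78097/361 (K = √((-16)² + 279²)/((-3*(6 + 5) + 52)²) = √(256 + 77841)/((-3*11 + 52)²) = √78097/((-33 + 52)²) = √78097/(19²) = √78097/361 ≈ 0.77412)
1/(K + 23927) = 1/(√78097/361 + 23927) = 1/(23927 + √78097/361)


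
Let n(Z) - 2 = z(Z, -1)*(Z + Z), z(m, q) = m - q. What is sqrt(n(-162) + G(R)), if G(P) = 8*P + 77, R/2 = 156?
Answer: sqrt(54739) ≈ 233.96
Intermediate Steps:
R = 312 (R = 2*156 = 312)
G(P) = 77 + 8*P
n(Z) = 2 + 2*Z*(1 + Z) (n(Z) = 2 + (Z - 1*(-1))*(Z + Z) = 2 + (Z + 1)*(2*Z) = 2 + (1 + Z)*(2*Z) = 2 + 2*Z*(1 + Z))
sqrt(n(-162) + G(R)) = sqrt((2 + 2*(-162)*(1 - 162)) + (77 + 8*312)) = sqrt((2 + 2*(-162)*(-161)) + (77 + 2496)) = sqrt((2 + 52164) + 2573) = sqrt(52166 + 2573) = sqrt(54739)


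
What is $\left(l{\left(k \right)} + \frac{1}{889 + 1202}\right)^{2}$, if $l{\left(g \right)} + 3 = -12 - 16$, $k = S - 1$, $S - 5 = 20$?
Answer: $\frac{4201632400}{4372281} \approx 960.97$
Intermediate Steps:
$S = 25$ ($S = 5 + 20 = 25$)
$k = 24$ ($k = 25 - 1 = 24$)
$l{\left(g \right)} = -31$ ($l{\left(g \right)} = -3 - 28 = -31$)
$\left(l{\left(k \right)} + \frac{1}{889 + 1202}\right)^{2} = \left(-31 + \frac{1}{889 + 1202}\right)^{2} = \left(-31 + \frac{1}{2091}\right)^{2} = \left(- \frac{64820}{2091}\right)^{2} = \frac{4201632400}{4372281}$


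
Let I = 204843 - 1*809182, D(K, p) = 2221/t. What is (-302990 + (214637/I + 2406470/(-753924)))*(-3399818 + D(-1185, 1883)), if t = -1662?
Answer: 390030377152748845577300623/378624936952116 ≈ 1.0301e+12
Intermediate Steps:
D(K, p) = -2221/1662 (D(K, p) = 2221/(-1662) = 2221*(-1/1662) = -2221/1662)
I = -604339 (I = 204843 - 809182 = -604339)
(-302990 + (214637/I + 2406470/(-753924)))*(-3399818 + D(-1185, 1883)) = (-302990 + (214637/(-604339) + 2406470/(-753924)))*(-3399818 - 2221/1662) = (-302990 + (214637*(-1/604339) + 2406470*(-1/753924)))*(-5650499737/1662) = (-302990 + (-214637/604339 - 1203235/376962))*(-5650499737/1662) = (-302990 - 808071829459/227812838118)*(-5650499737/1662) = -69025819893202279/227812838118*(-5650499737/1662) = 390030377152748845577300623/378624936952116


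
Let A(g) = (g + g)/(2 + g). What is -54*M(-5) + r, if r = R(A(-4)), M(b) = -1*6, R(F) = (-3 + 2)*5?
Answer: 319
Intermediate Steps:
A(g) = 2*g/(2 + g) (A(g) = (2*g)/(2 + g) = 2*g/(2 + g))
R(F) = -5 (R(F) = -1*5 = -5)
M(b) = -6
r = -5
-54*M(-5) + r = -54*(-6) - 5 = 324 - 5 = 319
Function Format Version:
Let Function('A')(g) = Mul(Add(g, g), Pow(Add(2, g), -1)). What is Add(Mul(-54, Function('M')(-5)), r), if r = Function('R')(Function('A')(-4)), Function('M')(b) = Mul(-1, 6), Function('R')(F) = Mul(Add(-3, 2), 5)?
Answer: 319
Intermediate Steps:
Function('A')(g) = Mul(2, g, Pow(Add(2, g), -1)) (Function('A')(g) = Mul(Mul(2, g), Pow(Add(2, g), -1)) = Mul(2, g, Pow(Add(2, g), -1)))
Function('R')(F) = -5 (Function('R')(F) = Mul(-1, 5) = -5)
Function('M')(b) = -6
r = -5
Add(Mul(-54, Function('M')(-5)), r) = Add(Mul(-54, -6), -5) = Add(324, -5) = 319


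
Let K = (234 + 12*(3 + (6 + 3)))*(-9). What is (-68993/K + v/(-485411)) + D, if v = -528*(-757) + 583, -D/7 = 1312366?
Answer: -15170364428020799/1651368222 ≈ -9.1865e+6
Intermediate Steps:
D = -9186562 (D = -7*1312366 = -9186562)
v = 400279 (v = 399696 + 583 = 400279)
K = -3402 (K = (234 + 12*(3 + 9))*(-9) = (234 + 12*12)*(-9) = (234 + 144)*(-9) = 378*(-9) = -3402)
(-68993/K + v/(-485411)) + D = (-68993/(-3402) + 400279/(-485411)) - 9186562 = (-68993*(-1/3402) + 400279*(-1/485411)) - 9186562 = (68993/3402 - 400279/485411) - 9186562 = 32128211965/1651368222 - 9186562 = -15170364428020799/1651368222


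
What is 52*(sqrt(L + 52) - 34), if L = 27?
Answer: -1768 + 52*sqrt(79) ≈ -1305.8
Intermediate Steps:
52*(sqrt(L + 52) - 34) = 52*(sqrt(27 + 52) - 34) = 52*(sqrt(79) - 34) = 52*(-34 + sqrt(79)) = -1768 + 52*sqrt(79)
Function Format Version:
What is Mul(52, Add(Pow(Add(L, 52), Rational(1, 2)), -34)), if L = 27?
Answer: Add(-1768, Mul(52, Pow(79, Rational(1, 2)))) ≈ -1305.8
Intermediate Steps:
Mul(52, Add(Pow(Add(L, 52), Rational(1, 2)), -34)) = Mul(52, Add(Pow(Add(27, 52), Rational(1, 2)), -34)) = Mul(52, Add(Pow(79, Rational(1, 2)), -34)) = Mul(52, Add(-34, Pow(79, Rational(1, 2)))) = Add(-1768, Mul(52, Pow(79, Rational(1, 2))))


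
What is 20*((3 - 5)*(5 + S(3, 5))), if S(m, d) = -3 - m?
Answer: 40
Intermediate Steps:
20*((3 - 5)*(5 + S(3, 5))) = 20*((3 - 5)*(5 + (-3 - 1*3))) = 20*(-2*(5 + (-3 - 3))) = 20*(-2*(5 - 6)) = 20*(-2*(-1)) = 20*2 = 40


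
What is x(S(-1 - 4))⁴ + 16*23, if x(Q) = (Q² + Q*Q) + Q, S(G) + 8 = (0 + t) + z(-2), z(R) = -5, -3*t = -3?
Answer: 5802783344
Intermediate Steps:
t = 1 (t = -⅓*(-3) = 1)
S(G) = -12 (S(G) = -8 + ((0 + 1) - 5) = -8 + (1 - 5) = -8 - 4 = -12)
x(Q) = Q + 2*Q² (x(Q) = (Q² + Q²) + Q = 2*Q² + Q = Q + 2*Q²)
x(S(-1 - 4))⁴ + 16*23 = (-12*(1 + 2*(-12)))⁴ + 16*23 = (-12*(1 - 24))⁴ + 368 = (-12*(-23))⁴ + 368 = 276⁴ + 368 = 5802782976 + 368 = 5802783344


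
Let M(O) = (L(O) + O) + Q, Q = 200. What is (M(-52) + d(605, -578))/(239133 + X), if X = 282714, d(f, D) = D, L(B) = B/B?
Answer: -143/173949 ≈ -0.00082208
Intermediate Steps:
L(B) = 1
M(O) = 201 + O (M(O) = (1 + O) + 200 = 201 + O)
(M(-52) + d(605, -578))/(239133 + X) = ((201 - 52) - 578)/(239133 + 282714) = (149 - 578)/521847 = -429*1/521847 = -143/173949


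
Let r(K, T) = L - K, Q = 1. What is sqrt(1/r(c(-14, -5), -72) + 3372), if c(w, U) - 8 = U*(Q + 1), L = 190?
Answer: 5*sqrt(77691)/24 ≈ 58.069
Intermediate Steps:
c(w, U) = 8 + 2*U (c(w, U) = 8 + U*(1 + 1) = 8 + U*2 = 8 + 2*U)
r(K, T) = 190 - K
sqrt(1/r(c(-14, -5), -72) + 3372) = sqrt(1/(190 - (8 + 2*(-5))) + 3372) = sqrt(1/(190 - (8 - 10)) + 3372) = sqrt(1/(190 - 1*(-2)) + 3372) = sqrt(1/(190 + 2) + 3372) = sqrt(1/192 + 3372) = sqrt(647425/192) = 5*sqrt(77691)/24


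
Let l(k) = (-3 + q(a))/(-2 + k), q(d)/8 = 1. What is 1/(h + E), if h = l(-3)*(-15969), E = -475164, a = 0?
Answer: -1/459195 ≈ -2.1777e-6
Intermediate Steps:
q(d) = 8 (q(d) = 8*1 = 8)
l(k) = 5/(-2 + k) (l(k) = (-3 + 8)/(-2 + k) = 5/(-2 + k))
h = 15969 (h = (5/(-2 - 3))*(-15969) = (5/(-5))*(-15969) = (5*(-1/5))*(-15969) = -1*(-15969) = 15969)
1/(h + E) = 1/(15969 - 475164) = 1/(-459195) = -1/459195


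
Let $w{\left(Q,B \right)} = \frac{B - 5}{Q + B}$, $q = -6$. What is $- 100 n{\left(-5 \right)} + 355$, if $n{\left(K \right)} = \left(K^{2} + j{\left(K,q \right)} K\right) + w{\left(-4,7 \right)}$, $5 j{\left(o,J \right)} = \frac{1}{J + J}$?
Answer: $-2220$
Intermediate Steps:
$j{\left(o,J \right)} = \frac{1}{10 J}$ ($j{\left(o,J \right)} = \frac{1}{5 \left(J + J\right)} = \frac{1}{5 \cdot 2 J} = \frac{\frac{1}{2} \frac{1}{J}}{5} = \frac{1}{10 J}$)
$w{\left(Q,B \right)} = \frac{-5 + B}{B + Q}$
$n{\left(K \right)} = \frac{2}{3} + K^{2} - \frac{K}{60}$ ($n{\left(K \right)} = \left(K^{2} + \frac{1}{10 \left(-6\right)} K\right) + \frac{-5 + 7}{7 - 4} = \left(K^{2} + \frac{1}{10} \left(- \frac{1}{6}\right) K\right) + \frac{1}{3} \cdot 2 = \left(K^{2} - \frac{K}{60}\right) + \frac{1}{3} \cdot 2 = \left(K^{2} - \frac{K}{60}\right) + \frac{2}{3} = \frac{2}{3} + K^{2} - \frac{K}{60}$)
$- 100 n{\left(-5 \right)} + 355 = - 100 \left(\frac{2}{3} + \left(-5\right)^{2} - - \frac{1}{12}\right) + 355 = - 100 \left(\frac{2}{3} + 25 + \frac{1}{12}\right) + 355 = \left(-100\right) \frac{103}{4} + 355 = -2575 + 355 = -2220$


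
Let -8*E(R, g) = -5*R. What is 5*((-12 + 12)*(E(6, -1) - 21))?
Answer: 0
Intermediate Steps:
E(R, g) = 5*R/8 (E(R, g) = -(-5)*R/8 = 5*R/8)
5*((-12 + 12)*(E(6, -1) - 21)) = 5*((-12 + 12)*((5/8)*6 - 21)) = 5*(0*(15/4 - 21)) = 5*(0*(-69/4)) = 5*0 = 0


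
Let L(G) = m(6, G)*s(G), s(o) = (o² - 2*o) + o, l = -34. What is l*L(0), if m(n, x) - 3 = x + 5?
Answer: 0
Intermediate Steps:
s(o) = o² - o
m(n, x) = 8 + x (m(n, x) = 3 + (x + 5) = 3 + (5 + x) = 8 + x)
L(G) = G*(-1 + G)*(8 + G) (L(G) = (8 + G)*(G*(-1 + G)) = G*(-1 + G)*(8 + G))
l*L(0) = -0*(-1 + 0)*(8 + 0) = -0*(-1)*8 = -34*0 = 0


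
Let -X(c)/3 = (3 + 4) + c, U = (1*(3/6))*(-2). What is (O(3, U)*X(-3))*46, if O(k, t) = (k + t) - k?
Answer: 552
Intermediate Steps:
U = -1 (U = (1*(3*(⅙)))*(-2) = (1*(½))*(-2) = (½)*(-2) = -1)
X(c) = -21 - 3*c (X(c) = -3*((3 + 4) + c) = -3*(7 + c) = -21 - 3*c)
O(k, t) = t
(O(3, U)*X(-3))*46 = -(-21 - 3*(-3))*46 = -(-21 + 9)*46 = -1*(-12)*46 = 12*46 = 552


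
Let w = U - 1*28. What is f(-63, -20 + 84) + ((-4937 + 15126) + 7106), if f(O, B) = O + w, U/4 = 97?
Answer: 17592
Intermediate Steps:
U = 388 (U = 4*97 = 388)
w = 360 (w = 388 - 1*28 = 388 - 28 = 360)
f(O, B) = 360 + O (f(O, B) = O + 360 = 360 + O)
f(-63, -20 + 84) + ((-4937 + 15126) + 7106) = (360 - 63) + ((-4937 + 15126) + 7106) = 297 + (10189 + 7106) = 297 + 17295 = 17592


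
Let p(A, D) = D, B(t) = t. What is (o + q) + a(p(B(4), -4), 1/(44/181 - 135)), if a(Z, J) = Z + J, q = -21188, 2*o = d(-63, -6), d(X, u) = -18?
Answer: -517113772/24391 ≈ -21201.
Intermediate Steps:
o = -9 (o = (½)*(-18) = -9)
a(Z, J) = J + Z
(o + q) + a(p(B(4), -4), 1/(44/181 - 135)) = (-9 - 21188) + (1/(44/181 - 135) - 4) = -21197 + (1/(44*(1/181) - 135) - 4) = -21197 + (1/(44/181 - 135) - 4) = -21197 + (1/(-24391/181) - 4) = -21197 + (-181/24391 - 4) = -21197 - 97745/24391 = -517113772/24391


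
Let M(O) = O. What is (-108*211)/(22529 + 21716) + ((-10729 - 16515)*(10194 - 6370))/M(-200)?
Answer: 115237156628/221225 ≈ 5.2091e+5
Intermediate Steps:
(-108*211)/(22529 + 21716) + ((-10729 - 16515)*(10194 - 6370))/M(-200) = (-108*211)/(22529 + 21716) + ((-10729 - 16515)*(10194 - 6370))/(-200) = -22788/44245 - 27244*3824*(-1/200) = -22788*1/44245 - 104181056*(-1/200) = -22788/44245 + 13022632/25 = 115237156628/221225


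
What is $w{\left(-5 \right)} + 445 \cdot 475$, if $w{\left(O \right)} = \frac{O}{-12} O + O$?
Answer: $\frac{2536415}{12} \approx 2.1137 \cdot 10^{5}$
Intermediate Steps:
$w{\left(O \right)} = O - \frac{O^{2}}{12}$ ($w{\left(O \right)} = O \left(- \frac{1}{12}\right) O + O = - \frac{O}{12} O + O = - \frac{O^{2}}{12} + O = O - \frac{O^{2}}{12}$)
$w{\left(-5 \right)} + 445 \cdot 475 = \frac{1}{12} \left(-5\right) \left(12 - -5\right) + 445 \cdot 475 = \frac{1}{12} \left(-5\right) \left(12 + 5\right) + 211375 = \frac{1}{12} \left(-5\right) 17 + 211375 = - \frac{85}{12} + 211375 = \frac{2536415}{12}$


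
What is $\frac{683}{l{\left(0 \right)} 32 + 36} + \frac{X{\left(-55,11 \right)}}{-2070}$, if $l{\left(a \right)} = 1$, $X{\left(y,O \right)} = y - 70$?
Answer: $\frac{142231}{14076} \approx 10.105$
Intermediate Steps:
$X{\left(y,O \right)} = -70 + y$
$\frac{683}{l{\left(0 \right)} 32 + 36} + \frac{X{\left(-55,11 \right)}}{-2070} = \frac{683}{1 \cdot 32 + 36} + \frac{-70 - 55}{-2070} = \frac{683}{32 + 36} - - \frac{25}{414} = \frac{683}{68} + \frac{25}{414} = \frac{142231}{14076}$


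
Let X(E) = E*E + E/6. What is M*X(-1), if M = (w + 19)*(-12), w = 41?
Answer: -600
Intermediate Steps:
X(E) = E**2 + E/6 (X(E) = E**2 + E*(1/6) = E**2 + E/6)
M = -720 (M = (41 + 19)*(-12) = 60*(-12) = -720)
M*X(-1) = -(-720)*(1/6 - 1) = -(-720)*(-5)/6 = -720*5/6 = -600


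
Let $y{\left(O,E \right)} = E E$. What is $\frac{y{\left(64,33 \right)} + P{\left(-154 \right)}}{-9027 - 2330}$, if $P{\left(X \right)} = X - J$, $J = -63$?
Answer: $- \frac{998}{11357} \approx -0.087875$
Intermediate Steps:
$y{\left(O,E \right)} = E^{2}$
$P{\left(X \right)} = 63 + X$ ($P{\left(X \right)} = X - -63 = X + 63 = 63 + X$)
$\frac{y{\left(64,33 \right)} + P{\left(-154 \right)}}{-9027 - 2330} = \frac{33^{2} + \left(63 - 154\right)}{-9027 - 2330} = \frac{1089 - 91}{-11357} = 998 \left(- \frac{1}{11357}\right) = - \frac{998}{11357}$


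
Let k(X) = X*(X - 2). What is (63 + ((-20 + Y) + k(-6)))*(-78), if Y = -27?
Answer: -4992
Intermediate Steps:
k(X) = X*(-2 + X)
(63 + ((-20 + Y) + k(-6)))*(-78) = (63 + ((-20 - 27) - 6*(-2 - 6)))*(-78) = (63 + (-47 - 6*(-8)))*(-78) = (63 + (-47 + 48))*(-78) = (63 + 1)*(-78) = 64*(-78) = -4992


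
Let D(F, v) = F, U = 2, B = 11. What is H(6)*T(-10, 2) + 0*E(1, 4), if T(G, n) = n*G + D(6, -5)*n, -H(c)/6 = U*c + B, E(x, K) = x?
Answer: 1104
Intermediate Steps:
H(c) = -66 - 12*c (H(c) = -6*(2*c + 11) = -6*(11 + 2*c) = -66 - 12*c)
T(G, n) = 6*n + G*n (T(G, n) = n*G + 6*n = G*n + 6*n = 6*n + G*n)
H(6)*T(-10, 2) + 0*E(1, 4) = (-66 - 12*6)*(2*(6 - 10)) + 0*1 = (-66 - 72)*(2*(-4)) + 0 = -138*(-8) + 0 = 1104 + 0 = 1104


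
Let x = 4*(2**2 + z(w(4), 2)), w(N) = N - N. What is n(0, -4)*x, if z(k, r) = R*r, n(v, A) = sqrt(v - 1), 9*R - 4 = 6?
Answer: 224*I/9 ≈ 24.889*I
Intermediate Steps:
R = 10/9 (R = 4/9 + (1/9)*6 = 4/9 + 2/3 = 10/9 ≈ 1.1111)
n(v, A) = sqrt(-1 + v)
w(N) = 0
z(k, r) = 10*r/9
x = 224/9 (x = 4*(2**2 + (10/9)*2) = 4*(4 + 20/9) = 4*(56/9) = 224/9 ≈ 24.889)
n(0, -4)*x = sqrt(-1 + 0)*(224/9) = sqrt(-1)*(224/9) = I*(224/9) = 224*I/9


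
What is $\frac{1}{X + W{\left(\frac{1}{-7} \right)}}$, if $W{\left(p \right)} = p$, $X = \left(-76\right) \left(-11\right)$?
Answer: $\frac{7}{5851} \approx 0.0011964$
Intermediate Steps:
$X = 836$
$\frac{1}{X + W{\left(\frac{1}{-7} \right)}} = \frac{1}{836 + \frac{1}{-7}} = \frac{1}{836 - \frac{1}{7}} = \frac{1}{\frac{5851}{7}} = \frac{7}{5851}$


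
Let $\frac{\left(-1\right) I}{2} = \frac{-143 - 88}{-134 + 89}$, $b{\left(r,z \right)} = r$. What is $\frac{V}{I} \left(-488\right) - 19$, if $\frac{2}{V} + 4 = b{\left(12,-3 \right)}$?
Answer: $- \frac{548}{77} \approx -7.1169$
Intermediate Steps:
$V = \frac{1}{4}$ ($V = \frac{2}{-4 + 12} = \frac{2}{8} = 2 \cdot \frac{1}{8} = \frac{1}{4} \approx 0.25$)
$I = - \frac{154}{15}$ ($I = - 2 \frac{-143 - 88}{-134 + 89} = - 2 \left(- \frac{231}{-45}\right) = - 2 \left(\left(-231\right) \left(- \frac{1}{45}\right)\right) = \left(-2\right) \frac{77}{15} = - \frac{154}{15} \approx -10.267$)
$\frac{V}{I} \left(-488\right) - 19 = \frac{1}{4 \left(- \frac{154}{15}\right)} \left(-488\right) - 19 = \frac{1}{4} \left(- \frac{15}{154}\right) \left(-488\right) - 19 = \left(- \frac{15}{616}\right) \left(-488\right) - 19 = \frac{915}{77} - 19 = - \frac{548}{77}$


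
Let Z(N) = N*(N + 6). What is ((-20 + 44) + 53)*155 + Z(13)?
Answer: 12182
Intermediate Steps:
Z(N) = N*(6 + N)
((-20 + 44) + 53)*155 + Z(13) = ((-20 + 44) + 53)*155 + 13*(6 + 13) = (24 + 53)*155 + 13*19 = 77*155 + 247 = 11935 + 247 = 12182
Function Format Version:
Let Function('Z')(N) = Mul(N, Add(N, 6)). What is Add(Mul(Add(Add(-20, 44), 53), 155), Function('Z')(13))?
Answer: 12182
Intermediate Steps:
Function('Z')(N) = Mul(N, Add(6, N))
Add(Mul(Add(Add(-20, 44), 53), 155), Function('Z')(13)) = Add(Mul(Add(Add(-20, 44), 53), 155), Mul(13, Add(6, 13))) = Add(Mul(Add(24, 53), 155), Mul(13, 19)) = Add(Mul(77, 155), 247) = Add(11935, 247) = 12182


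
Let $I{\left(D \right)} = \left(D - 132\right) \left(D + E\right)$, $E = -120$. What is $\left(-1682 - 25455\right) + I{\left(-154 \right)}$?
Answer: $51227$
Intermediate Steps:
$I{\left(D \right)} = \left(-132 + D\right) \left(-120 + D\right)$ ($I{\left(D \right)} = \left(D - 132\right) \left(D - 120\right) = \left(-132 + D\right) \left(-120 + D\right)$)
$\left(-1682 - 25455\right) + I{\left(-154 \right)} = \left(-1682 - 25455\right) + \left(15840 + \left(-154\right)^{2} - -38808\right) = -27137 + \left(15840 + 23716 + 38808\right) = -27137 + 78364 = 51227$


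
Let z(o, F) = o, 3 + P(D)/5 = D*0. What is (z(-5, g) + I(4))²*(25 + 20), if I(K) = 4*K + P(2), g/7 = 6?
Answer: 720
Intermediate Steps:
g = 42 (g = 7*6 = 42)
P(D) = -15 (P(D) = -15 + 5*(D*0) = -15 + 5*0 = -15 + 0 = -15)
I(K) = -15 + 4*K (I(K) = 4*K - 15 = -15 + 4*K)
(z(-5, g) + I(4))²*(25 + 20) = (-5 + (-15 + 4*4))²*(25 + 20) = (-5 + (-15 + 16))²*45 = (-5 + 1)²*45 = (-4)²*45 = 16*45 = 720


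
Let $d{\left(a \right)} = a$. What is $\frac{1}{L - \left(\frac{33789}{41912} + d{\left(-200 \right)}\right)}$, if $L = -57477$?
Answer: $- \frac{41912}{2400627413} \approx -1.7459 \cdot 10^{-5}$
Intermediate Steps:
$\frac{1}{L - \left(\frac{33789}{41912} + d{\left(-200 \right)}\right)} = \frac{1}{-57477 - \left(-200 + \frac{33789}{41912}\right)} = \frac{1}{-57477 + \left(\left(-33789\right) \frac{1}{41912} + 200\right)} = \frac{1}{-57477 + \left(- \frac{33789}{41912} + 200\right)} = \frac{1}{-57477 + \frac{8348611}{41912}} = \frac{1}{- \frac{2400627413}{41912}} = - \frac{41912}{2400627413}$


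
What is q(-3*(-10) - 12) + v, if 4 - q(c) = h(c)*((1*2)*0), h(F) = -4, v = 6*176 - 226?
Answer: 834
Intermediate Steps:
v = 830 (v = 1056 - 226 = 830)
q(c) = 4 (q(c) = 4 - (-4)*(1*2)*0 = 4 - (-4)*2*0 = 4 - (-4)*0 = 4 - 1*0 = 4 + 0 = 4)
q(-3*(-10) - 12) + v = 4 + 830 = 834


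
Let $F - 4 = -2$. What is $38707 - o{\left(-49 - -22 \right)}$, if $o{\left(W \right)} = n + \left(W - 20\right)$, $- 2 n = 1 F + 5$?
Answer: $\frac{77515}{2} \approx 38758.0$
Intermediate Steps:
$F = 2$ ($F = 4 - 2 = 2$)
$n = - \frac{7}{2}$ ($n = - \frac{1 \cdot 2 + 5}{2} = - \frac{2 + 5}{2} = \left(- \frac{1}{2}\right) 7 = - \frac{7}{2} \approx -3.5$)
$o{\left(W \right)} = - \frac{47}{2} + W$ ($o{\left(W \right)} = - \frac{7}{2} + \left(W - 20\right) = - \frac{7}{2} + \left(-20 + W\right) = - \frac{47}{2} + W$)
$38707 - o{\left(-49 - -22 \right)} = 38707 - \left(- \frac{47}{2} - 27\right) = 38707 - - \frac{101}{2} = 38707 + \frac{101}{2} = \frac{77515}{2}$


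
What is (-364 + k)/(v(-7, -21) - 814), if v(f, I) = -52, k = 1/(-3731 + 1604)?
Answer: 774229/1841982 ≈ 0.42032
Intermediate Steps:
k = -1/2127 (k = 1/(-2127) = -1/2127 ≈ -0.00047015)
(-364 + k)/(v(-7, -21) - 814) = (-364 - 1/2127)/(-52 - 814) = -774229/2127/(-866) = -774229/2127*(-1/866) = 774229/1841982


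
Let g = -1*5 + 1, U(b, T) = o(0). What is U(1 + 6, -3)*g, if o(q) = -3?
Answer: 12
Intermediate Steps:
U(b, T) = -3
g = -4 (g = -5 + 1 = -4)
U(1 + 6, -3)*g = -3*(-4) = 12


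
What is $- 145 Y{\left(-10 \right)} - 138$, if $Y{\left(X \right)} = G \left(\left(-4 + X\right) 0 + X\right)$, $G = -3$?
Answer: $-4488$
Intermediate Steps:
$Y{\left(X \right)} = - 3 X$ ($Y{\left(X \right)} = - 3 \left(\left(-4 + X\right) 0 + X\right) = - 3 \left(0 + X\right) = - 3 X$)
$- 145 Y{\left(-10 \right)} - 138 = - 145 \left(\left(-3\right) \left(-10\right)\right) - 138 = \left(-145\right) 30 - 138 = -4350 - 138 = -4488$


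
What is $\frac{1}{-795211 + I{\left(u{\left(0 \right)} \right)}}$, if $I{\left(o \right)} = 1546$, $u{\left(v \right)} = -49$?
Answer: $- \frac{1}{793665} \approx -1.26 \cdot 10^{-6}$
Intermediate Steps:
$\frac{1}{-795211 + I{\left(u{\left(0 \right)} \right)}} = \frac{1}{-795211 + 1546} = \frac{1}{-793665} = - \frac{1}{793665}$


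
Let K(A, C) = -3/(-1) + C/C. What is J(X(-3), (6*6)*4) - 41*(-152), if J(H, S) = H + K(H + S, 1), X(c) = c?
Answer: 6233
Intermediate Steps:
K(A, C) = 4 (K(A, C) = -3*(-1) + 1 = 3 + 1 = 4)
J(H, S) = 4 + H (J(H, S) = H + 4 = 4 + H)
J(X(-3), (6*6)*4) - 41*(-152) = (4 - 3) - 41*(-152) = 1 + 6232 = 6233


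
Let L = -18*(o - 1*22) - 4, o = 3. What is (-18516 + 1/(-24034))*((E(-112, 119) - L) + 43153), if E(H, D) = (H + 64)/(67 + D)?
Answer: -590647342696065/745054 ≈ -7.9276e+8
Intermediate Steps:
E(H, D) = (64 + H)/(67 + D)
L = 338 (L = -18*(3 - 1*22) - 4 = -18*(3 - 22) - 4 = -18*(-19) - 4 = 342 - 4 = 338)
(-18516 + 1/(-24034))*((E(-112, 119) - L) + 43153) = (-18516 + 1/(-24034))*(((64 - 112)/(67 + 119) - 1*338) + 43153) = (-18516 - 1/24034)*((-48/186 - 338) + 43153) = -445013545*(((1/186)*(-48) - 338) + 43153)/24034 = -445013545*((-8/31 - 338) + 43153)/24034 = -445013545*(-10486/31 + 43153)/24034 = -445013545/24034*1327257/31 = -590647342696065/745054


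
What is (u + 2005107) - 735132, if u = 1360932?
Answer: 2630907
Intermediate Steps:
(u + 2005107) - 735132 = (1360932 + 2005107) - 735132 = 3366039 - 735132 = 2630907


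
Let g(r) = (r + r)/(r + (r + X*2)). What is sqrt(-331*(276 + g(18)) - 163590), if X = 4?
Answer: I*sqrt(30881235)/11 ≈ 505.19*I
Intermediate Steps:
g(r) = 2*r/(8 + 2*r) (g(r) = (r + r)/(r + (r + 4*2)) = (2*r)/(r + (r + 8)) = (2*r)/(r + (8 + r)) = (2*r)/(8 + 2*r) = 2*r/(8 + 2*r))
sqrt(-331*(276 + g(18)) - 163590) = sqrt(-331*(276 + 18/(4 + 18)) - 163590) = sqrt(-331*(276 + 18/22) - 163590) = sqrt(-331*(276 + 18*(1/22)) - 163590) = sqrt(-331*(276 + 9/11) - 163590) = sqrt(-331*3045/11 - 163590) = sqrt(-1007895/11 - 163590) = sqrt(-2807385/11) = I*sqrt(30881235)/11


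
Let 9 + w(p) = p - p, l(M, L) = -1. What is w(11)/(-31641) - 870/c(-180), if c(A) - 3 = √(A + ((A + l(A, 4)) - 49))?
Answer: -27526413/4419193 + 870*I*√410/419 ≈ -6.2288 + 42.043*I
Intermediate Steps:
c(A) = 3 + √(-50 + 2*A) (c(A) = 3 + √(A + ((A - 1) - 49)) = 3 + √(A + ((-1 + A) - 49)) = 3 + √(A + (-50 + A)) = 3 + √(-50 + 2*A))
w(p) = -9 (w(p) = -9 + (p - p) = -9 + 0 = -9)
w(11)/(-31641) - 870/c(-180) = -9/(-31641) - 870/(3 + √(-50 + 2*(-180))) = -9*(-1/31641) - 870/(3 + √(-50 - 360)) = 3/10547 - 870/(3 + √(-410)) = 3/10547 - 870/(3 + I*√410)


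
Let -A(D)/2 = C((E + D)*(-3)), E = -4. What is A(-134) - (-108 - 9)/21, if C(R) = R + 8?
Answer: -5869/7 ≈ -838.43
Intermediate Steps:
C(R) = 8 + R
A(D) = -40 + 6*D (A(D) = -2*(8 + (-4 + D)*(-3)) = -2*(8 + (12 - 3*D)) = -2*(20 - 3*D) = -40 + 6*D)
A(-134) - (-108 - 9)/21 = (-40 + 6*(-134)) - (-108 - 9)/21 = (-40 - 804) - (-117)/21 = -844 - 1*(-39/7) = -844 + 39/7 = -5869/7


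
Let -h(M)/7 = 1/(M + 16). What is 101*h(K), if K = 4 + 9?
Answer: -707/29 ≈ -24.379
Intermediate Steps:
K = 13
h(M) = -7/(16 + M) (h(M) = -7/(M + 16) = -7/(16 + M))
101*h(K) = 101*(-7/(16 + 13)) = 101*(-7/29) = -707/29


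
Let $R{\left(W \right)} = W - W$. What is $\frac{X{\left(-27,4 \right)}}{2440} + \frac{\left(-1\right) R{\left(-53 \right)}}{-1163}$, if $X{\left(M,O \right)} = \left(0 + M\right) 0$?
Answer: $0$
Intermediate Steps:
$R{\left(W \right)} = 0$
$X{\left(M,O \right)} = 0$ ($X{\left(M,O \right)} = M 0 = 0$)
$\frac{X{\left(-27,4 \right)}}{2440} + \frac{\left(-1\right) R{\left(-53 \right)}}{-1163} = \frac{0}{2440} + \frac{\left(-1\right) 0}{-1163} = 0 \cdot \frac{1}{2440} + 0 \left(- \frac{1}{1163}\right) = 0 + 0 = 0$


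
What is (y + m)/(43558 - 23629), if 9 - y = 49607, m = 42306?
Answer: -7292/19929 ≈ -0.36590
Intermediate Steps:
y = -49598 (y = 9 - 1*49607 = 9 - 49607 = -49598)
(y + m)/(43558 - 23629) = (-49598 + 42306)/(43558 - 23629) = -7292/19929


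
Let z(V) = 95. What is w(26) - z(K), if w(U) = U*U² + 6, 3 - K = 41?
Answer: 17487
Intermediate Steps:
K = -38 (K = 3 - 1*41 = 3 - 41 = -38)
w(U) = 6 + U³ (w(U) = U³ + 6 = 6 + U³)
w(26) - z(K) = (6 + 26³) - 1*95 = (6 + 17576) - 95 = 17582 - 95 = 17487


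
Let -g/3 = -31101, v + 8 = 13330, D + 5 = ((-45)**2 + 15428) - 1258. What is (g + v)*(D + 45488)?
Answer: 6576416750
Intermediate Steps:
D = 16190 (D = -5 + (((-45)**2 + 15428) - 1258) = -5 + ((2025 + 15428) - 1258) = -5 + (17453 - 1258) = -5 + 16195 = 16190)
v = 13322 (v = -8 + 13330 = 13322)
g = 93303 (g = -3*(-31101) = 93303)
(g + v)*(D + 45488) = (93303 + 13322)*(16190 + 45488) = 106625*61678 = 6576416750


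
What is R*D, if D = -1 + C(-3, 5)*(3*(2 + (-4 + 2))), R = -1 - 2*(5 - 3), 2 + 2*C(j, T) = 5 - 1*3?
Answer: 5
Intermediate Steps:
C(j, T) = 0 (C(j, T) = -1 + (5 - 1*3)/2 = -1 + (5 - 3)/2 = -1 + (½)*2 = -1 + 1 = 0)
R = -5 (R = -1 - 2*2 = -1 - 4 = -5)
D = -1 (D = -1 + 0*(3*(2 + (-4 + 2))) = -1 + 0*(3*(2 - 2)) = -1 + 0*(3*0) = -1 + 0*0 = -1 + 0 = -1)
R*D = -5*(-1) = 5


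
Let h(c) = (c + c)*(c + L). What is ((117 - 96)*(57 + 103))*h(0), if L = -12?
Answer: 0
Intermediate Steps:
h(c) = 2*c*(-12 + c) (h(c) = (c + c)*(c - 12) = (2*c)*(-12 + c) = 2*c*(-12 + c))
((117 - 96)*(57 + 103))*h(0) = ((117 - 96)*(57 + 103))*(2*0*(-12 + 0)) = (21*160)*(2*0*(-12)) = 3360*0 = 0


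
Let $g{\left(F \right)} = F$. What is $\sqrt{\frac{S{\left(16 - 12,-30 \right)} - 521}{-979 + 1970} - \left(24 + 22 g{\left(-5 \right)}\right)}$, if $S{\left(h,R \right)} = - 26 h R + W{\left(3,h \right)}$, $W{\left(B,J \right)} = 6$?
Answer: $\frac{3 \sqrt{9671169}}{991} \approx 9.4143$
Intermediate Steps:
$S{\left(h,R \right)} = 6 - 26 R h$ ($S{\left(h,R \right)} = - 26 h R + 6 = - 26 R h + 6 = 6 - 26 R h$)
$\sqrt{\frac{S{\left(16 - 12,-30 \right)} - 521}{-979 + 1970} - \left(24 + 22 g{\left(-5 \right)}\right)} = \sqrt{\frac{\left(6 - - 780 \left(16 - 12\right)\right) - 521}{-979 + 1970} - -86} = \sqrt{\frac{\left(6 - - 780 \left(16 - 12\right)\right) - 521}{991} + \left(110 - 24\right)} = \sqrt{\left(\left(6 - \left(-780\right) 4\right) - 521\right) \frac{1}{991} + 86} = \sqrt{\left(\left(6 + 3120\right) - 521\right) \frac{1}{991} + 86} = \sqrt{\left(3126 - 521\right) \frac{1}{991} + 86} = \sqrt{2605 \cdot \frac{1}{991} + 86} = \sqrt{\frac{2605}{991} + 86} = \sqrt{\frac{87831}{991}} = \frac{3 \sqrt{9671169}}{991}$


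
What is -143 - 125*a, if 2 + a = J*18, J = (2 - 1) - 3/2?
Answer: 1232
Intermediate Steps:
J = -½ (J = 1 - 3*½ = 1 - 3/2 = -½ ≈ -0.50000)
a = -11 (a = -2 - ½*18 = -2 - 9 = -11)
-143 - 125*a = -143 - 125*(-11) = -143 + 1375 = 1232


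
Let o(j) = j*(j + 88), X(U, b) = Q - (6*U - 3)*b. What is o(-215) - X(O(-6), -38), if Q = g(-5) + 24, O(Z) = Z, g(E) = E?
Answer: 28768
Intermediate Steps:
Q = 19 (Q = -5 + 24 = 19)
X(U, b) = 19 - b*(-3 + 6*U) (X(U, b) = 19 - (6*U - 3)*b = 19 - (-3 + 6*U)*b = 19 - b*(-3 + 6*U))
o(j) = j*(88 + j)
o(-215) - X(O(-6), -38) = -215*(88 - 215) - (19 + 3*(-38) - 6*(-6)*(-38)) = -215*(-127) - (19 - 114 - 1368) = 27305 - 1*(-1463) = 27305 + 1463 = 28768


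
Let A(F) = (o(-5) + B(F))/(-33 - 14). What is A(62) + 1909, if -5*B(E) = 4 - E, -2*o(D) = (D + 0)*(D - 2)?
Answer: 897289/470 ≈ 1909.1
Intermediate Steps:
o(D) = -D*(-2 + D)/2 (o(D) = -(D + 0)*(D - 2)/2 = -D*(-2 + D)/2)
B(E) = -⅘ + E/5 (B(E) = -(4 - E)/5 = -⅘ + E/5)
A(F) = 183/470 - F/235 (A(F) = ((½)*(-5)*(2 - 1*(-5)) + (-⅘ + F/5))/(-33 - 14) = ((½)*(-5)*(2 + 5) + (-⅘ + F/5))/(-47) = ((½)*(-5)*7 + (-⅘ + F/5))*(-1/47) = (-35/2 + (-⅘ + F/5))*(-1/47) = (-183/10 + F/5)*(-1/47) = 183/470 - F/235)
A(62) + 1909 = (183/470 - 1/235*62) + 1909 = (183/470 - 62/235) + 1909 = 59/470 + 1909 = 897289/470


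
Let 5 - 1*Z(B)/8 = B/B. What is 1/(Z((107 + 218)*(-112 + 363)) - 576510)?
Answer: -1/576478 ≈ -1.7347e-6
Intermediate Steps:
Z(B) = 32 (Z(B) = 40 - 8*B/B = 40 - 8*1 = 40 - 8 = 32)
1/(Z((107 + 218)*(-112 + 363)) - 576510) = 1/(32 - 576510) = 1/(-576478) = -1/576478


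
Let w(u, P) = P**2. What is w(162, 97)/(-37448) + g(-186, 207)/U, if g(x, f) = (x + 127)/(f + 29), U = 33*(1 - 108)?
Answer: -33213817/132228888 ≈ -0.25118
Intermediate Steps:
U = -3531 (U = 33*(-107) = -3531)
g(x, f) = (127 + x)/(29 + f)
w(162, 97)/(-37448) + g(-186, 207)/U = 97**2/(-37448) + ((127 - 186)/(29 + 207))/(-3531) = 9409*(-1/37448) + (-59/236)*(-1/3531) = -9409/37448 + ((1/236)*(-59))*(-1/3531) = -9409/37448 - 1/4*(-1/3531) = -9409/37448 + 1/14124 = -33213817/132228888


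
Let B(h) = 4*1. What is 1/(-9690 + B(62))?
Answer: -1/9686 ≈ -0.00010324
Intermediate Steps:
B(h) = 4
1/(-9690 + B(62)) = 1/(-9690 + 4) = 1/(-9686) = -1/9686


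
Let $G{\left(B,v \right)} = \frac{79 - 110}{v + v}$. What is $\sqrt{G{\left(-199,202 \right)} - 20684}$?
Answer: $\frac{i \sqrt{843993067}}{202} \approx 143.82 i$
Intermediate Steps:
$G{\left(B,v \right)} = - \frac{31}{2 v}$
$\sqrt{G{\left(-199,202 \right)} - 20684} = \sqrt{- \frac{31}{2 \cdot 202} - 20684} = \sqrt{\left(- \frac{31}{2}\right) \frac{1}{202} - 20684} = \sqrt{- \frac{31}{404} - 20684} = \sqrt{- \frac{8356367}{404}} = \frac{i \sqrt{843993067}}{202}$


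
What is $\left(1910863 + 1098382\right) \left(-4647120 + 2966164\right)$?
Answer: $-5058408438220$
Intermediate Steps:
$\left(1910863 + 1098382\right) \left(-4647120 + 2966164\right) = 3009245 \left(-1680956\right) = -5058408438220$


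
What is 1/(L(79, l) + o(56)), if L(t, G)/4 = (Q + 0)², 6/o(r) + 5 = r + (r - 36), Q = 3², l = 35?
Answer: 71/23010 ≈ 0.0030856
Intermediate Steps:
Q = 9
o(r) = 6/(-41 + 2*r) (o(r) = 6/(-5 + (r + (r - 36))) = 6/(-5 + (r + (-36 + r))) = 6/(-5 + (-36 + 2*r)) = 6/(-41 + 2*r))
L(t, G) = 324 (L(t, G) = 4*(9 + 0)² = 4*9² = 4*81 = 324)
1/(L(79, l) + o(56)) = 1/(324 + 6/(-41 + 2*56)) = 1/(324 + 6/(-41 + 112)) = 1/(324 + 6/71) = 1/(23010/71) = 71/23010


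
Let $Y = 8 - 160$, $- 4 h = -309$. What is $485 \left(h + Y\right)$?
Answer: $- \frac{145015}{4} \approx -36254.0$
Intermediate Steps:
$h = \frac{309}{4}$ ($h = \left(- \frac{1}{4}\right) \left(-309\right) = \frac{309}{4} \approx 77.25$)
$Y = -152$
$485 \left(h + Y\right) = 485 \left(\frac{309}{4} - 152\right) = 485 \left(- \frac{299}{4}\right) = - \frac{145015}{4}$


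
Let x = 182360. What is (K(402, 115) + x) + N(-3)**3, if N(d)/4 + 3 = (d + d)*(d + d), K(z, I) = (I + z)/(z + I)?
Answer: 2482329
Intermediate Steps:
K(z, I) = 1 (K(z, I) = (I + z)/(I + z) = 1)
N(d) = -12 + 16*d**2 (N(d) = -12 + 4*((d + d)*(d + d)) = -12 + 4*((2*d)*(2*d)) = -12 + 4*(4*d**2) = -12 + 16*d**2)
(K(402, 115) + x) + N(-3)**3 = (1 + 182360) + (-12 + 16*(-3)**2)**3 = 182361 + (-12 + 16*9)**3 = 182361 + (-12 + 144)**3 = 182361 + 132**3 = 182361 + 2299968 = 2482329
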